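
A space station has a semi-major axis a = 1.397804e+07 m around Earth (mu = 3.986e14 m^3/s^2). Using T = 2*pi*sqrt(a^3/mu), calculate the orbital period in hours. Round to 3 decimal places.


Step 1: a^3 / mu = 2.731108e+21 / 3.986e14 = 6.851751e+06
Step 2: sqrt(6.851751e+06) = 2617.5849 s
Step 3: T = 2*pi * 2617.5849 = 16446.77 s
Step 4: T in hours = 16446.77 / 3600 = 4.569 hours

4.569


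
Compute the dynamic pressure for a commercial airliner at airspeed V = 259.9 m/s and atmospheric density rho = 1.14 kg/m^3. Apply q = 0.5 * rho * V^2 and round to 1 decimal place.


Step 1: V^2 = 259.9^2 = 67548.01
Step 2: q = 0.5 * 1.14 * 67548.01
Step 3: q = 38502.4 Pa

38502.4


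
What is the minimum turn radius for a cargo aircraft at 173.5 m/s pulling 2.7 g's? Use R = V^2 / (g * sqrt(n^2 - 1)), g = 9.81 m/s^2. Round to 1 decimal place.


Step 1: V^2 = 173.5^2 = 30102.25
Step 2: n^2 - 1 = 2.7^2 - 1 = 6.29
Step 3: sqrt(6.29) = 2.507987
Step 4: R = 30102.25 / (9.81 * 2.507987) = 1223.5 m

1223.5


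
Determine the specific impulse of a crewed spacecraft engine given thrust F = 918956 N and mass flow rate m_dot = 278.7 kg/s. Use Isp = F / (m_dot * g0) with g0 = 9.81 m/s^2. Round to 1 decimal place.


Step 1: m_dot * g0 = 278.7 * 9.81 = 2734.05
Step 2: Isp = 918956 / 2734.05 = 336.1 s

336.1


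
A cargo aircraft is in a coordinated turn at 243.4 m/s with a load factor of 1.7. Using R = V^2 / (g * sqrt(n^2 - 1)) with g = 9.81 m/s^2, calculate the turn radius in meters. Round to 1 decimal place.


Step 1: V^2 = 243.4^2 = 59243.56
Step 2: n^2 - 1 = 1.7^2 - 1 = 1.89
Step 3: sqrt(1.89) = 1.374773
Step 4: R = 59243.56 / (9.81 * 1.374773) = 4392.8 m

4392.8


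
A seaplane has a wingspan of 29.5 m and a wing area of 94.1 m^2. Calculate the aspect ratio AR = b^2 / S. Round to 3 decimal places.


Step 1: b^2 = 29.5^2 = 870.25
Step 2: AR = 870.25 / 94.1 = 9.248

9.248


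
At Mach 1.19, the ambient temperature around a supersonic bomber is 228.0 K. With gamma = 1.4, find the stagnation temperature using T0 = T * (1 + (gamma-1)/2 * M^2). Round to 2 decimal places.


Step 1: (gamma-1)/2 = 0.2
Step 2: M^2 = 1.4161
Step 3: 1 + 0.2 * 1.4161 = 1.28322
Step 4: T0 = 228.0 * 1.28322 = 292.57 K

292.57


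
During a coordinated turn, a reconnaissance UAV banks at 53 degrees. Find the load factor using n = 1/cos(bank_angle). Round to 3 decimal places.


Step 1: Convert 53 degrees to radians = 0.925025
Step 2: cos(53 deg) = 0.601815
Step 3: n = 1 / 0.601815 = 1.662

1.662


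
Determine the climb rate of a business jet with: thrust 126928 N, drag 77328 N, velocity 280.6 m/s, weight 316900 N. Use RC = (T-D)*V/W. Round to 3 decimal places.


Step 1: Excess thrust = T - D = 126928 - 77328 = 49600 N
Step 2: Excess power = 49600 * 280.6 = 13917760.0 W
Step 3: RC = 13917760.0 / 316900 = 43.918 m/s

43.918


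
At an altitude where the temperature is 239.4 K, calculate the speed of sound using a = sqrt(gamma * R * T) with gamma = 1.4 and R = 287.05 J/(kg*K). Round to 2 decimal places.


Step 1: gamma * R * T = 1.4 * 287.05 * 239.4 = 96207.678
Step 2: a = sqrt(96207.678) = 310.17 m/s

310.17


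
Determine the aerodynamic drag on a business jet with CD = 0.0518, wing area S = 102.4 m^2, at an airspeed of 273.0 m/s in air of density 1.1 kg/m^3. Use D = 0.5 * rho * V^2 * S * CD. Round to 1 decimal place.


Step 1: Dynamic pressure q = 0.5 * 1.1 * 273.0^2 = 40990.95 Pa
Step 2: Drag D = q * S * CD = 40990.95 * 102.4 * 0.0518
Step 3: D = 217429.1 N

217429.1


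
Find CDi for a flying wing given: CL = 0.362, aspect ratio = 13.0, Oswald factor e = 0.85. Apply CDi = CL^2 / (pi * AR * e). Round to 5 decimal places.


Step 1: CL^2 = 0.362^2 = 0.131044
Step 2: pi * AR * e = 3.14159 * 13.0 * 0.85 = 34.714599
Step 3: CDi = 0.131044 / 34.714599 = 0.00377

0.00377


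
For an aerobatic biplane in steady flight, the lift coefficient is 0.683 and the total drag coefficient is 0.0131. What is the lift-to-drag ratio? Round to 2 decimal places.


Step 1: L/D = CL / CD = 0.683 / 0.0131
Step 2: L/D = 52.14

52.14


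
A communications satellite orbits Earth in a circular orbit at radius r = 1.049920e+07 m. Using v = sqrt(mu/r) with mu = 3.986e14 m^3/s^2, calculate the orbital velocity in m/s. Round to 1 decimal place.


Step 1: mu / r = 3.986e14 / 1.049920e+07 = 37964797.3179
Step 2: v = sqrt(37964797.3179) = 6161.6 m/s

6161.6


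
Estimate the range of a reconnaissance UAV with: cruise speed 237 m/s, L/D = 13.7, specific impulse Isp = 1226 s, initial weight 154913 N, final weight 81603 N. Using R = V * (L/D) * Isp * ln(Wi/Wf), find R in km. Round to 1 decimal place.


Step 1: Coefficient = V * (L/D) * Isp = 237 * 13.7 * 1226 = 3980699.4 m
Step 2: Wi/Wf = 154913 / 81603 = 1.898374
Step 3: ln(1.898374) = 0.640998
Step 4: R = 3980699.4 * 0.640998 = 2551618.9 m = 2551.6 km

2551.6


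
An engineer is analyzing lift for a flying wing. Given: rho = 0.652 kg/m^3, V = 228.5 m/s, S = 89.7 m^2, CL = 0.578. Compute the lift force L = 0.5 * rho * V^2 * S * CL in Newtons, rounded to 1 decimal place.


Step 1: Calculate dynamic pressure q = 0.5 * 0.652 * 228.5^2 = 0.5 * 0.652 * 52212.25 = 17021.1935 Pa
Step 2: Multiply by wing area and lift coefficient: L = 17021.1935 * 89.7 * 0.578
Step 3: L = 1526801.057 * 0.578 = 882491.0 N

882491.0


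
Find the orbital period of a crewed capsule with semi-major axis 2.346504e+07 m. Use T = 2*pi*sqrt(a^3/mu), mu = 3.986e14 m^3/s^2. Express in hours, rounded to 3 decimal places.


Step 1: a^3 / mu = 1.292004e+22 / 3.986e14 = 3.241355e+07
Step 2: sqrt(3.241355e+07) = 5693.2899 s
Step 3: T = 2*pi * 5693.2899 = 35772.0 s
Step 4: T in hours = 35772.0 / 3600 = 9.937 hours

9.937


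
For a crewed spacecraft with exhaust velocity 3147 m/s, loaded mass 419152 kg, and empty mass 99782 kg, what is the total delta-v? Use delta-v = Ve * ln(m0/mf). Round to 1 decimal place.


Step 1: Mass ratio m0/mf = 419152 / 99782 = 4.200677
Step 2: ln(4.200677) = 1.435246
Step 3: delta-v = 3147 * 1.435246 = 4516.7 m/s

4516.7


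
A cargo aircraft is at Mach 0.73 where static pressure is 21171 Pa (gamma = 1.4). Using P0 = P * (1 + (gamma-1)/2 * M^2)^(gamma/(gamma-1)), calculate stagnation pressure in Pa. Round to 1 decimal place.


Step 1: (gamma-1)/2 * M^2 = 0.2 * 0.5329 = 0.10658
Step 2: 1 + 0.10658 = 1.10658
Step 3: Exponent gamma/(gamma-1) = 3.5
Step 4: P0 = 21171 * 1.10658^3.5 = 30177.4 Pa

30177.4


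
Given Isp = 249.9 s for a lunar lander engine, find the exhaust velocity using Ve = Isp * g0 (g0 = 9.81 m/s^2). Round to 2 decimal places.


Step 1: Ve = Isp * g0 = 249.9 * 9.81
Step 2: Ve = 2451.52 m/s

2451.52


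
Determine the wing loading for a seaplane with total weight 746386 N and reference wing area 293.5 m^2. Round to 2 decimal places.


Step 1: Wing loading = W / S = 746386 / 293.5
Step 2: Wing loading = 2543.05 N/m^2

2543.05


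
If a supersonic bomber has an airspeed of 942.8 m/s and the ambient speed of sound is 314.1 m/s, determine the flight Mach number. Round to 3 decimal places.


Step 1: M = V / a = 942.8 / 314.1
Step 2: M = 3.002

3.002


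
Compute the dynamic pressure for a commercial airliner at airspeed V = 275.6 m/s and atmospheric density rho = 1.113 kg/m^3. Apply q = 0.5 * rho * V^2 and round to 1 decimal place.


Step 1: V^2 = 275.6^2 = 75955.36
Step 2: q = 0.5 * 1.113 * 75955.36
Step 3: q = 42269.2 Pa

42269.2


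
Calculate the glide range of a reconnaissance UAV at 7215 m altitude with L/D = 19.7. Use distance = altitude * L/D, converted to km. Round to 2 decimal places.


Step 1: Glide distance = altitude * L/D = 7215 * 19.7 = 142135.5 m
Step 2: Convert to km: 142135.5 / 1000 = 142.14 km

142.14


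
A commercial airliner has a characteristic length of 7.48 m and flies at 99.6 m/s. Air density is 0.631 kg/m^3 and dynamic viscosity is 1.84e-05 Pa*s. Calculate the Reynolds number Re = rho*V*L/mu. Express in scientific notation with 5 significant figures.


Step 1: Numerator = rho * V * L = 0.631 * 99.6 * 7.48 = 470.100048
Step 2: Re = 470.100048 / 1.84e-05
Step 3: Re = 2.5549e+07

2.5549e+07


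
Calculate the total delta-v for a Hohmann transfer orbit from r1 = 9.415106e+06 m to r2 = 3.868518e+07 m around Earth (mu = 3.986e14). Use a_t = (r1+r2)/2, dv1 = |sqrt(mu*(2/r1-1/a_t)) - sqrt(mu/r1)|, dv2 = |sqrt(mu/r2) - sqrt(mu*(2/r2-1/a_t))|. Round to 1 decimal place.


Step 1: Transfer semi-major axis a_t = (9.415106e+06 + 3.868518e+07) / 2 = 2.405014e+07 m
Step 2: v1 (circular at r1) = sqrt(mu/r1) = 6506.63 m/s
Step 3: v_t1 = sqrt(mu*(2/r1 - 1/a_t)) = 8252.2 m/s
Step 4: dv1 = |8252.2 - 6506.63| = 1745.57 m/s
Step 5: v2 (circular at r2) = 3209.94 m/s, v_t2 = 2008.4 m/s
Step 6: dv2 = |3209.94 - 2008.4| = 1201.54 m/s
Step 7: Total delta-v = 1745.57 + 1201.54 = 2947.1 m/s

2947.1


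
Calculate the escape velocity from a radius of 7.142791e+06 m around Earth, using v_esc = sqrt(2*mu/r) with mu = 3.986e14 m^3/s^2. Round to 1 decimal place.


Step 1: 2*mu/r = 2 * 3.986e14 / 7.142791e+06 = 111609033.4997
Step 2: v_esc = sqrt(111609033.4997) = 10564.5 m/s

10564.5


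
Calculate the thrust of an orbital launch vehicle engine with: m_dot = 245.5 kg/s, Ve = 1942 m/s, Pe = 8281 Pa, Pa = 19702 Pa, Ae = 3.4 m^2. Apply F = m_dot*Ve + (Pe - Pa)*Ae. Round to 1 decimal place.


Step 1: Momentum thrust = m_dot * Ve = 245.5 * 1942 = 476761.0 N
Step 2: Pressure thrust = (Pe - Pa) * Ae = (8281 - 19702) * 3.4 = -38831.4 N
Step 3: Total thrust F = 476761.0 + -38831.4 = 437929.6 N

437929.6


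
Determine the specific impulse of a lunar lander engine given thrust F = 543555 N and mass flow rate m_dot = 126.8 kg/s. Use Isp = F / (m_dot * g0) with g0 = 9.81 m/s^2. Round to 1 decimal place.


Step 1: m_dot * g0 = 126.8 * 9.81 = 1243.91
Step 2: Isp = 543555 / 1243.91 = 437.0 s

437.0


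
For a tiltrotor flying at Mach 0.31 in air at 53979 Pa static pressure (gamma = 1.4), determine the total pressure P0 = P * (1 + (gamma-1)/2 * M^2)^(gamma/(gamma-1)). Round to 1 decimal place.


Step 1: (gamma-1)/2 * M^2 = 0.2 * 0.0961 = 0.01922
Step 2: 1 + 0.01922 = 1.01922
Step 3: Exponent gamma/(gamma-1) = 3.5
Step 4: P0 = 53979 * 1.01922^3.5 = 57698.2 Pa

57698.2


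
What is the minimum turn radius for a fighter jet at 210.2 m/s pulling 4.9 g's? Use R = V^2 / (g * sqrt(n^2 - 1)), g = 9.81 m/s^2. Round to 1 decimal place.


Step 1: V^2 = 210.2^2 = 44184.04
Step 2: n^2 - 1 = 4.9^2 - 1 = 23.01
Step 3: sqrt(23.01) = 4.796874
Step 4: R = 44184.04 / (9.81 * 4.796874) = 938.9 m

938.9


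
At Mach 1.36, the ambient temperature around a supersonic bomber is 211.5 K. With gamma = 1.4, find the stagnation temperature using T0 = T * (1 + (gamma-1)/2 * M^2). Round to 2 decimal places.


Step 1: (gamma-1)/2 = 0.2
Step 2: M^2 = 1.8496
Step 3: 1 + 0.2 * 1.8496 = 1.36992
Step 4: T0 = 211.5 * 1.36992 = 289.74 K

289.74


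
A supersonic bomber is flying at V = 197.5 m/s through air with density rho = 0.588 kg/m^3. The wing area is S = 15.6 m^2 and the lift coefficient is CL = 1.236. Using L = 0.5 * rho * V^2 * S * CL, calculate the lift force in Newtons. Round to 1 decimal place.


Step 1: Calculate dynamic pressure q = 0.5 * 0.588 * 197.5^2 = 0.5 * 0.588 * 39006.25 = 11467.8375 Pa
Step 2: Multiply by wing area and lift coefficient: L = 11467.8375 * 15.6 * 1.236
Step 3: L = 178898.265 * 1.236 = 221118.3 N

221118.3


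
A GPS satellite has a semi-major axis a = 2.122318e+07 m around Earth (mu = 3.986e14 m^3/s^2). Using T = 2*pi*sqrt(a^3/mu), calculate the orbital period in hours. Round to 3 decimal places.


Step 1: a^3 / mu = 9.559416e+21 / 3.986e14 = 2.398248e+07
Step 2: sqrt(2.398248e+07) = 4897.191 s
Step 3: T = 2*pi * 4897.191 = 30769.96 s
Step 4: T in hours = 30769.96 / 3600 = 8.547 hours

8.547


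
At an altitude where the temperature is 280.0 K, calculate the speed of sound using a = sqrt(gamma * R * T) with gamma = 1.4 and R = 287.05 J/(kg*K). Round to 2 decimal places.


Step 1: gamma * R * T = 1.4 * 287.05 * 280.0 = 112523.6
Step 2: a = sqrt(112523.6) = 335.45 m/s

335.45


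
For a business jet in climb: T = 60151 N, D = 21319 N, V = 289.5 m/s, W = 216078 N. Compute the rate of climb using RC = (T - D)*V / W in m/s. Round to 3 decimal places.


Step 1: Excess thrust = T - D = 60151 - 21319 = 38832 N
Step 2: Excess power = 38832 * 289.5 = 11241864.0 W
Step 3: RC = 11241864.0 / 216078 = 52.027 m/s

52.027


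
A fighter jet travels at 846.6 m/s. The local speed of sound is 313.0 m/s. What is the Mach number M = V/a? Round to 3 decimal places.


Step 1: M = V / a = 846.6 / 313.0
Step 2: M = 2.705

2.705


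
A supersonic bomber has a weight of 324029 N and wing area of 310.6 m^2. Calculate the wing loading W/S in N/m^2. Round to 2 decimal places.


Step 1: Wing loading = W / S = 324029 / 310.6
Step 2: Wing loading = 1043.24 N/m^2

1043.24


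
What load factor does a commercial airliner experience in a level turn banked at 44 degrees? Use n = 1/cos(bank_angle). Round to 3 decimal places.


Step 1: Convert 44 degrees to radians = 0.767945
Step 2: cos(44 deg) = 0.71934
Step 3: n = 1 / 0.71934 = 1.390

1.390


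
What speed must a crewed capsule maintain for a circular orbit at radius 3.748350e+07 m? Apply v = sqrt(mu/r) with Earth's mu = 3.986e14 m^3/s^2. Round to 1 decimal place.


Step 1: mu / r = 3.986e14 / 3.748350e+07 = 10634012.2987
Step 2: v = sqrt(10634012.2987) = 3261.0 m/s

3261.0


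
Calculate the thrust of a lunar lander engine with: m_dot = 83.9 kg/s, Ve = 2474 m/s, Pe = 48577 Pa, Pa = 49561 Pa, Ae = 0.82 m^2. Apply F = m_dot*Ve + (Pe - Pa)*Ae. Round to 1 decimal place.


Step 1: Momentum thrust = m_dot * Ve = 83.9 * 2474 = 207568.6 N
Step 2: Pressure thrust = (Pe - Pa) * Ae = (48577 - 49561) * 0.82 = -806.88 N
Step 3: Total thrust F = 207568.6 + -806.88 = 206761.7 N

206761.7


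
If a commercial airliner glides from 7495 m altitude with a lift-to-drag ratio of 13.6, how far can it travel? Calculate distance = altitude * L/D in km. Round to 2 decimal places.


Step 1: Glide distance = altitude * L/D = 7495 * 13.6 = 101932.0 m
Step 2: Convert to km: 101932.0 / 1000 = 101.93 km

101.93


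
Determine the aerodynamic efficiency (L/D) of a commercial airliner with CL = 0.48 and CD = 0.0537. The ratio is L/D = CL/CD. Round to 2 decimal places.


Step 1: L/D = CL / CD = 0.48 / 0.0537
Step 2: L/D = 8.94

8.94


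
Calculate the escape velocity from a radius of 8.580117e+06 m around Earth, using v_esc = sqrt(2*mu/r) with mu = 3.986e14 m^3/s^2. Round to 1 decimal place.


Step 1: 2*mu/r = 2 * 3.986e14 / 8.580117e+06 = 92912485.9253
Step 2: v_esc = sqrt(92912485.9253) = 9639.1 m/s

9639.1


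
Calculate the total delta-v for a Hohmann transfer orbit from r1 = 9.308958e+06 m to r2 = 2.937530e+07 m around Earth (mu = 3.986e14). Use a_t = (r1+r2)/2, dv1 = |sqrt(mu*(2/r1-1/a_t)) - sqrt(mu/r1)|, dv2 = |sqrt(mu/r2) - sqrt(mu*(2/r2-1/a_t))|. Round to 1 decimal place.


Step 1: Transfer semi-major axis a_t = (9.308958e+06 + 2.937530e+07) / 2 = 1.934213e+07 m
Step 2: v1 (circular at r1) = sqrt(mu/r1) = 6543.62 m/s
Step 3: v_t1 = sqrt(mu*(2/r1 - 1/a_t)) = 8064.12 m/s
Step 4: dv1 = |8064.12 - 6543.62| = 1520.5 m/s
Step 5: v2 (circular at r2) = 3683.64 m/s, v_t2 = 2555.5 m/s
Step 6: dv2 = |3683.64 - 2555.5| = 1128.14 m/s
Step 7: Total delta-v = 1520.5 + 1128.14 = 2648.6 m/s

2648.6


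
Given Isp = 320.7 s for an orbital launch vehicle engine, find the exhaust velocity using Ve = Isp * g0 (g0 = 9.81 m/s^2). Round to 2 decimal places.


Step 1: Ve = Isp * g0 = 320.7 * 9.81
Step 2: Ve = 3146.07 m/s

3146.07


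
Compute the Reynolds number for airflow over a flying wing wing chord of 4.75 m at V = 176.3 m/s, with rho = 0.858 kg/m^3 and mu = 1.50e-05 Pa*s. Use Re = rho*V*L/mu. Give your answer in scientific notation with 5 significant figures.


Step 1: Numerator = rho * V * L = 0.858 * 176.3 * 4.75 = 718.51065
Step 2: Re = 718.51065 / 1.50e-05
Step 3: Re = 4.7901e+07

4.7901e+07


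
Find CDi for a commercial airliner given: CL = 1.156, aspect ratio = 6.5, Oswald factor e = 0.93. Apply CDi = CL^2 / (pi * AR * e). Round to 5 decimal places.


Step 1: CL^2 = 1.156^2 = 1.336336
Step 2: pi * AR * e = 3.14159 * 6.5 * 0.93 = 18.990928
Step 3: CDi = 1.336336 / 18.990928 = 0.07037

0.07037


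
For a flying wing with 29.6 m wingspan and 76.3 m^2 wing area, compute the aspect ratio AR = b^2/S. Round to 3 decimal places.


Step 1: b^2 = 29.6^2 = 876.16
Step 2: AR = 876.16 / 76.3 = 11.483

11.483


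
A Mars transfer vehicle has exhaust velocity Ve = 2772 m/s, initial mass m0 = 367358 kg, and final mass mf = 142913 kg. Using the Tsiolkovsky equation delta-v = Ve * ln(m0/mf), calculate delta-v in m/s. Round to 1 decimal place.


Step 1: Mass ratio m0/mf = 367358 / 142913 = 2.570501
Step 2: ln(2.570501) = 0.944101
Step 3: delta-v = 2772 * 0.944101 = 2617.0 m/s

2617.0


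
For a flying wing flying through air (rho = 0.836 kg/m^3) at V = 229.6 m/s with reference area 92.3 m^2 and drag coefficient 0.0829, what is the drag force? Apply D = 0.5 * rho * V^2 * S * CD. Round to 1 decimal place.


Step 1: Dynamic pressure q = 0.5 * 0.836 * 229.6^2 = 22035.3549 Pa
Step 2: Drag D = q * S * CD = 22035.3549 * 92.3 * 0.0829
Step 3: D = 168607.3 N

168607.3


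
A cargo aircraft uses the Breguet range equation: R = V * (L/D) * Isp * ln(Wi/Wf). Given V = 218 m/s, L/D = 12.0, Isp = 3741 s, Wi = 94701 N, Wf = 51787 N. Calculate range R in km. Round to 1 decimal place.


Step 1: Coefficient = V * (L/D) * Isp = 218 * 12.0 * 3741 = 9786456.0 m
Step 2: Wi/Wf = 94701 / 51787 = 1.828664
Step 3: ln(1.828664) = 0.603585
Step 4: R = 9786456.0 * 0.603585 = 5906962.0 m = 5907.0 km

5907.0


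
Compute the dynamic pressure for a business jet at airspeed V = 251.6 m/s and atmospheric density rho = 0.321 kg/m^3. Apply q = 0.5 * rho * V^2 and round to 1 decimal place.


Step 1: V^2 = 251.6^2 = 63302.56
Step 2: q = 0.5 * 0.321 * 63302.56
Step 3: q = 10160.1 Pa

10160.1


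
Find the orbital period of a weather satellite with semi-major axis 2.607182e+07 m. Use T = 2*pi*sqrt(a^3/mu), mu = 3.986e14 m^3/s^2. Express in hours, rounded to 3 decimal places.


Step 1: a^3 / mu = 1.772205e+22 / 3.986e14 = 4.446075e+07
Step 2: sqrt(4.446075e+07) = 6667.8892 s
Step 3: T = 2*pi * 6667.8892 = 41895.58 s
Step 4: T in hours = 41895.58 / 3600 = 11.638 hours

11.638


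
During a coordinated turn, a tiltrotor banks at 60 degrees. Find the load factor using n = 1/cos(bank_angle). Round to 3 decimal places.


Step 1: Convert 60 degrees to radians = 1.047198
Step 2: cos(60 deg) = 0.5
Step 3: n = 1 / 0.5 = 2.000

2.000


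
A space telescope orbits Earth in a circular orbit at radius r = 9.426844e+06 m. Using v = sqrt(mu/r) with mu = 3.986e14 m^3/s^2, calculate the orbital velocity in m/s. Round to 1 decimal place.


Step 1: mu / r = 3.986e14 / 9.426844e+06 = 42283504.4263
Step 2: v = sqrt(42283504.4263) = 6502.6 m/s

6502.6


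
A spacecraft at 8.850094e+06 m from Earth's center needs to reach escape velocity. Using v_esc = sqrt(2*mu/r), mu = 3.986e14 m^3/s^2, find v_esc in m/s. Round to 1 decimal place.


Step 1: 2*mu/r = 2 * 3.986e14 / 8.850094e+06 = 90078139.283
Step 2: v_esc = sqrt(90078139.283) = 9491.0 m/s

9491.0


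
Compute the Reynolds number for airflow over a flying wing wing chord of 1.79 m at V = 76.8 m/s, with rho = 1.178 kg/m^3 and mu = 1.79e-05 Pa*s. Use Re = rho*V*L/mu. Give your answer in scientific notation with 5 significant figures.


Step 1: Numerator = rho * V * L = 1.178 * 76.8 * 1.79 = 161.942016
Step 2: Re = 161.942016 / 1.79e-05
Step 3: Re = 9.0470e+06

9.0470e+06


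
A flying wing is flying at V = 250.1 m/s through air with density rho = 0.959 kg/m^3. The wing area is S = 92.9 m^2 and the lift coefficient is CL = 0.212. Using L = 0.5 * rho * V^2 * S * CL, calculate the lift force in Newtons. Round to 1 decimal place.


Step 1: Calculate dynamic pressure q = 0.5 * 0.959 * 250.1^2 = 0.5 * 0.959 * 62550.01 = 29992.7298 Pa
Step 2: Multiply by wing area and lift coefficient: L = 29992.7298 * 92.9 * 0.212
Step 3: L = 2786324.598 * 0.212 = 590700.8 N

590700.8


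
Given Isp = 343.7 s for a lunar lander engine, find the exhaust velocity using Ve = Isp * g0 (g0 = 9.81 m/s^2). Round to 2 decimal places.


Step 1: Ve = Isp * g0 = 343.7 * 9.81
Step 2: Ve = 3371.70 m/s

3371.70


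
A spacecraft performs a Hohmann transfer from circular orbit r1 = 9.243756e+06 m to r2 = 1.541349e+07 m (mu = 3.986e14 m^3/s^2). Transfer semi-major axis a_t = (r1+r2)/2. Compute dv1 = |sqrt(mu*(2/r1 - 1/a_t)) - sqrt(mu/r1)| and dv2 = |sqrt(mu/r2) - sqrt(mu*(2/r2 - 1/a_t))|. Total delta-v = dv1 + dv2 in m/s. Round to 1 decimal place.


Step 1: Transfer semi-major axis a_t = (9.243756e+06 + 1.541349e+07) / 2 = 1.232862e+07 m
Step 2: v1 (circular at r1) = sqrt(mu/r1) = 6566.66 m/s
Step 3: v_t1 = sqrt(mu*(2/r1 - 1/a_t)) = 7342.39 m/s
Step 4: dv1 = |7342.39 - 6566.66| = 775.73 m/s
Step 5: v2 (circular at r2) = 5085.32 m/s, v_t2 = 4403.37 m/s
Step 6: dv2 = |5085.32 - 4403.37| = 681.95 m/s
Step 7: Total delta-v = 775.73 + 681.95 = 1457.7 m/s

1457.7


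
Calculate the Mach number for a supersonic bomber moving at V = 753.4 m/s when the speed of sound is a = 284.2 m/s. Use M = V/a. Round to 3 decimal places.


Step 1: M = V / a = 753.4 / 284.2
Step 2: M = 2.651

2.651


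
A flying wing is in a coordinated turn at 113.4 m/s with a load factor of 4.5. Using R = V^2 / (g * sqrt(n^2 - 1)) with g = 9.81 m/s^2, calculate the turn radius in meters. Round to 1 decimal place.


Step 1: V^2 = 113.4^2 = 12859.56
Step 2: n^2 - 1 = 4.5^2 - 1 = 19.25
Step 3: sqrt(19.25) = 4.387482
Step 4: R = 12859.56 / (9.81 * 4.387482) = 298.8 m

298.8


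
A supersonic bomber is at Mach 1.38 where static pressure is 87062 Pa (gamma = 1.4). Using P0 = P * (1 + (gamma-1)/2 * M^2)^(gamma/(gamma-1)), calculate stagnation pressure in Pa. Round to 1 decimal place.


Step 1: (gamma-1)/2 * M^2 = 0.2 * 1.9044 = 0.38088
Step 2: 1 + 0.38088 = 1.38088
Step 3: Exponent gamma/(gamma-1) = 3.5
Step 4: P0 = 87062 * 1.38088^3.5 = 269385.6 Pa

269385.6


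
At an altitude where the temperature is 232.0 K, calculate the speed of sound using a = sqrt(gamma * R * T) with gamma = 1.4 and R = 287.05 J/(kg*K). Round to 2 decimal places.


Step 1: gamma * R * T = 1.4 * 287.05 * 232.0 = 93233.84
Step 2: a = sqrt(93233.84) = 305.34 m/s

305.34


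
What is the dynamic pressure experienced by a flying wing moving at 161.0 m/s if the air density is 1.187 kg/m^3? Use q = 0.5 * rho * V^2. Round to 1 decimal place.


Step 1: V^2 = 161.0^2 = 25921.0
Step 2: q = 0.5 * 1.187 * 25921.0
Step 3: q = 15384.1 Pa

15384.1


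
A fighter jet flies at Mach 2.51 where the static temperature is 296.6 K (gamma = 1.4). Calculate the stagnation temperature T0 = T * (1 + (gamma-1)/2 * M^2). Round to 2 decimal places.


Step 1: (gamma-1)/2 = 0.2
Step 2: M^2 = 6.3001
Step 3: 1 + 0.2 * 6.3001 = 2.26002
Step 4: T0 = 296.6 * 2.26002 = 670.32 K

670.32


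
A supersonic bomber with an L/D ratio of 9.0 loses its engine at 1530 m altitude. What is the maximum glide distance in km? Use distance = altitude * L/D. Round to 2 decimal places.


Step 1: Glide distance = altitude * L/D = 1530 * 9.0 = 13770.0 m
Step 2: Convert to km: 13770.0 / 1000 = 13.77 km

13.77


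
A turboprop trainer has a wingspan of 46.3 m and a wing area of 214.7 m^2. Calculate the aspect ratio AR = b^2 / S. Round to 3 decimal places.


Step 1: b^2 = 46.3^2 = 2143.69
Step 2: AR = 2143.69 / 214.7 = 9.985

9.985


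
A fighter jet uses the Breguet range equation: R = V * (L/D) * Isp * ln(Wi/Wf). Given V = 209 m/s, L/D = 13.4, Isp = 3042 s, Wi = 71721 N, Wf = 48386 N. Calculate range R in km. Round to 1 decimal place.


Step 1: Coefficient = V * (L/D) * Isp = 209 * 13.4 * 3042 = 8519425.2 m
Step 2: Wi/Wf = 71721 / 48386 = 1.482268
Step 3: ln(1.482268) = 0.393573
Step 4: R = 8519425.2 * 0.393573 = 3353016.4 m = 3353.0 km

3353.0


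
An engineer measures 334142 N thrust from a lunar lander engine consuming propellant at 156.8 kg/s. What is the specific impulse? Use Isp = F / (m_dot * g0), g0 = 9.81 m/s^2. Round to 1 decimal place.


Step 1: m_dot * g0 = 156.8 * 9.81 = 1538.21
Step 2: Isp = 334142 / 1538.21 = 217.2 s

217.2


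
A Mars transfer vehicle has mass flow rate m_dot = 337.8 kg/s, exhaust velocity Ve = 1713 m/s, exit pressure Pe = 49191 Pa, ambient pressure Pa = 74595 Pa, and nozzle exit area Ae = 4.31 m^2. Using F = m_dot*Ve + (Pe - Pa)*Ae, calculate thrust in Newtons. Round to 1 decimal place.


Step 1: Momentum thrust = m_dot * Ve = 337.8 * 1713 = 578651.4 N
Step 2: Pressure thrust = (Pe - Pa) * Ae = (49191 - 74595) * 4.31 = -109491.24 N
Step 3: Total thrust F = 578651.4 + -109491.24 = 469160.2 N

469160.2


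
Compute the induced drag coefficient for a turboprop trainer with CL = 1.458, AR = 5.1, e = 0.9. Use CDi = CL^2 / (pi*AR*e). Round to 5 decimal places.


Step 1: CL^2 = 1.458^2 = 2.125764
Step 2: pi * AR * e = 3.14159 * 5.1 * 0.9 = 14.41991
Step 3: CDi = 2.125764 / 14.41991 = 0.14742

0.14742


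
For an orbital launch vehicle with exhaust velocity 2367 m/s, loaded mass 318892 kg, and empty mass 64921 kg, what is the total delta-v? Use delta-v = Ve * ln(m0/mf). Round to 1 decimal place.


Step 1: Mass ratio m0/mf = 318892 / 64921 = 4.912001
Step 2: ln(4.912001) = 1.591681
Step 3: delta-v = 2367 * 1.591681 = 3767.5 m/s

3767.5


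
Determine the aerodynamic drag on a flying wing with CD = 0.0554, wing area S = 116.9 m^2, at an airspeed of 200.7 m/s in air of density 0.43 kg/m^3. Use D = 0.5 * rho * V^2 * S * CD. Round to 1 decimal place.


Step 1: Dynamic pressure q = 0.5 * 0.43 * 200.7^2 = 8660.3053 Pa
Step 2: Drag D = q * S * CD = 8660.3053 * 116.9 * 0.0554
Step 3: D = 56086.4 N

56086.4


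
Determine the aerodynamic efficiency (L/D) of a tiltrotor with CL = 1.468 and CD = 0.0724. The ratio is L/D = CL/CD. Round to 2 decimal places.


Step 1: L/D = CL / CD = 1.468 / 0.0724
Step 2: L/D = 20.28

20.28


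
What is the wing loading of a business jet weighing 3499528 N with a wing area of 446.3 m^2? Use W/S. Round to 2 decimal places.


Step 1: Wing loading = W / S = 3499528 / 446.3
Step 2: Wing loading = 7841.20 N/m^2

7841.20


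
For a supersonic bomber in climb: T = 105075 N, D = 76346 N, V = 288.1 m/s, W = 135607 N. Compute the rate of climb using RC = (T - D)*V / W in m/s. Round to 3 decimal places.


Step 1: Excess thrust = T - D = 105075 - 76346 = 28729 N
Step 2: Excess power = 28729 * 288.1 = 8276824.9 W
Step 3: RC = 8276824.9 / 135607 = 61.035 m/s

61.035


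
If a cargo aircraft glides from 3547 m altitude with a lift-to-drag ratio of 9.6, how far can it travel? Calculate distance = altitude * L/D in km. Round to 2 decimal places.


Step 1: Glide distance = altitude * L/D = 3547 * 9.6 = 34051.2 m
Step 2: Convert to km: 34051.2 / 1000 = 34.05 km

34.05


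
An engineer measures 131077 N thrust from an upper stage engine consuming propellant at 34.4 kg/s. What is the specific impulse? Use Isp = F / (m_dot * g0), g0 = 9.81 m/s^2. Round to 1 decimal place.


Step 1: m_dot * g0 = 34.4 * 9.81 = 337.46
Step 2: Isp = 131077 / 337.46 = 388.4 s

388.4


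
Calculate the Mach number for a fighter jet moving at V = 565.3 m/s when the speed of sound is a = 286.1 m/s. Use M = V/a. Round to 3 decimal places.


Step 1: M = V / a = 565.3 / 286.1
Step 2: M = 1.976

1.976


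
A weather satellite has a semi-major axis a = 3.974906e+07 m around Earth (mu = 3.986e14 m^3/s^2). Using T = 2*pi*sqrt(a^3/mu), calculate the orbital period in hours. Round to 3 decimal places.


Step 1: a^3 / mu = 6.280303e+22 / 3.986e14 = 1.575590e+08
Step 2: sqrt(1.575590e+08) = 12552.2519 s
Step 3: T = 2*pi * 12552.2519 = 78868.12 s
Step 4: T in hours = 78868.12 / 3600 = 21.908 hours

21.908


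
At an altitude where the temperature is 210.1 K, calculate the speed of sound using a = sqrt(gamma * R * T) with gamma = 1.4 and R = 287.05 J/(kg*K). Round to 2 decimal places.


Step 1: gamma * R * T = 1.4 * 287.05 * 210.1 = 84432.887
Step 2: a = sqrt(84432.887) = 290.57 m/s

290.57


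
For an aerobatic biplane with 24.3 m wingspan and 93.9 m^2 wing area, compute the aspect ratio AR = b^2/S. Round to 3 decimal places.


Step 1: b^2 = 24.3^2 = 590.49
Step 2: AR = 590.49 / 93.9 = 6.288

6.288


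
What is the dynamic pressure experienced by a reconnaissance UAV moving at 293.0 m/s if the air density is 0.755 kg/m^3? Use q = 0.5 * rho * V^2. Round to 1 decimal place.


Step 1: V^2 = 293.0^2 = 85849.0
Step 2: q = 0.5 * 0.755 * 85849.0
Step 3: q = 32408.0 Pa

32408.0


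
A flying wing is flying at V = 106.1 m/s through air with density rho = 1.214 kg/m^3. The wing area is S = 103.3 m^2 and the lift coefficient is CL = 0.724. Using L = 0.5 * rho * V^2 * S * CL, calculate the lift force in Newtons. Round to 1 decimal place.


Step 1: Calculate dynamic pressure q = 0.5 * 1.214 * 106.1^2 = 0.5 * 1.214 * 11257.21 = 6833.1265 Pa
Step 2: Multiply by wing area and lift coefficient: L = 6833.1265 * 103.3 * 0.724
Step 3: L = 705861.9644 * 0.724 = 511044.1 N

511044.1


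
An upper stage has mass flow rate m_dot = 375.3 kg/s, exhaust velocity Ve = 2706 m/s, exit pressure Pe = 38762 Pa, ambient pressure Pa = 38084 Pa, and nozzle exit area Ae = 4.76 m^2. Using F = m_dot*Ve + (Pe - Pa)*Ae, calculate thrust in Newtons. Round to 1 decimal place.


Step 1: Momentum thrust = m_dot * Ve = 375.3 * 2706 = 1015561.8 N
Step 2: Pressure thrust = (Pe - Pa) * Ae = (38762 - 38084) * 4.76 = 3227.28 N
Step 3: Total thrust F = 1015561.8 + 3227.28 = 1018789.1 N

1018789.1


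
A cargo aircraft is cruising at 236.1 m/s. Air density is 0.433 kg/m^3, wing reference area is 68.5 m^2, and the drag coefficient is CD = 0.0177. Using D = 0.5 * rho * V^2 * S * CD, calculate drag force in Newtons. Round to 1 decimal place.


Step 1: Dynamic pressure q = 0.5 * 0.433 * 236.1^2 = 12068.405 Pa
Step 2: Drag D = q * S * CD = 12068.405 * 68.5 * 0.0177
Step 3: D = 14632.3 N

14632.3


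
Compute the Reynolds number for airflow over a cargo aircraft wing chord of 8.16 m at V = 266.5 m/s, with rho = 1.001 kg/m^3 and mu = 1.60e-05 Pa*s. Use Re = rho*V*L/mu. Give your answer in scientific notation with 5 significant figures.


Step 1: Numerator = rho * V * L = 1.001 * 266.5 * 8.16 = 2176.81464
Step 2: Re = 2176.81464 / 1.60e-05
Step 3: Re = 1.3605e+08

1.3605e+08


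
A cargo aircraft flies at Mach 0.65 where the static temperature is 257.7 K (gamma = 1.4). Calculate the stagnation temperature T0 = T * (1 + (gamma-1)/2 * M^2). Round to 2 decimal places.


Step 1: (gamma-1)/2 = 0.2
Step 2: M^2 = 0.4225
Step 3: 1 + 0.2 * 0.4225 = 1.0845
Step 4: T0 = 257.7 * 1.0845 = 279.48 K

279.48


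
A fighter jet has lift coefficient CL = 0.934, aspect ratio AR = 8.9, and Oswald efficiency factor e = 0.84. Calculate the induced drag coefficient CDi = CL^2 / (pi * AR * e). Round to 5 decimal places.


Step 1: CL^2 = 0.934^2 = 0.872356
Step 2: pi * AR * e = 3.14159 * 8.9 * 0.84 = 23.486547
Step 3: CDi = 0.872356 / 23.486547 = 0.03714

0.03714


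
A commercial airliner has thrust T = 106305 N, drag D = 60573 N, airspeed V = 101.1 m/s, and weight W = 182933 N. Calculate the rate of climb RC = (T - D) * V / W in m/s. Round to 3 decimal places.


Step 1: Excess thrust = T - D = 106305 - 60573 = 45732 N
Step 2: Excess power = 45732 * 101.1 = 4623505.2 W
Step 3: RC = 4623505.2 / 182933 = 25.274 m/s

25.274


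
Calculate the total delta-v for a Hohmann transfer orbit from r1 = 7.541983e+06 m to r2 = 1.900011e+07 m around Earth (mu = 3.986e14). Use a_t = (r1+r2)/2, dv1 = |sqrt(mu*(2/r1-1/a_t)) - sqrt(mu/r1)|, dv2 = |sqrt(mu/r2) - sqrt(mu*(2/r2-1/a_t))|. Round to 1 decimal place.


Step 1: Transfer semi-major axis a_t = (7.541983e+06 + 1.900011e+07) / 2 = 1.327105e+07 m
Step 2: v1 (circular at r1) = sqrt(mu/r1) = 7269.86 m/s
Step 3: v_t1 = sqrt(mu*(2/r1 - 1/a_t)) = 8698.64 m/s
Step 4: dv1 = |8698.64 - 7269.86| = 1428.78 m/s
Step 5: v2 (circular at r2) = 4580.26 m/s, v_t2 = 3452.87 m/s
Step 6: dv2 = |4580.26 - 3452.87| = 1127.39 m/s
Step 7: Total delta-v = 1428.78 + 1127.39 = 2556.2 m/s

2556.2


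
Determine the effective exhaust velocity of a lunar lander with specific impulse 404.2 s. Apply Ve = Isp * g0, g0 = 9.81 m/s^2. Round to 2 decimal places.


Step 1: Ve = Isp * g0 = 404.2 * 9.81
Step 2: Ve = 3965.20 m/s

3965.20


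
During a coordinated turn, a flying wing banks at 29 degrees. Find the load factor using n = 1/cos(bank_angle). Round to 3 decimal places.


Step 1: Convert 29 degrees to radians = 0.506145
Step 2: cos(29 deg) = 0.87462
Step 3: n = 1 / 0.87462 = 1.143

1.143


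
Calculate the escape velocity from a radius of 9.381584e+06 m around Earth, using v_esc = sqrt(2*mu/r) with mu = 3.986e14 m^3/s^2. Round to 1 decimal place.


Step 1: 2*mu/r = 2 * 3.986e14 / 9.381584e+06 = 84974989.2982
Step 2: v_esc = sqrt(84974989.2982) = 9218.2 m/s

9218.2


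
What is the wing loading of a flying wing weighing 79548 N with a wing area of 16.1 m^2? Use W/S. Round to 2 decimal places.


Step 1: Wing loading = W / S = 79548 / 16.1
Step 2: Wing loading = 4940.87 N/m^2

4940.87


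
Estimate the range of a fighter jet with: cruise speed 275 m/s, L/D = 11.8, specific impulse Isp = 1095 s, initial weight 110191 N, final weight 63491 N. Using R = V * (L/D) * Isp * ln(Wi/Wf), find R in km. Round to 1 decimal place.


Step 1: Coefficient = V * (L/D) * Isp = 275 * 11.8 * 1095 = 3553275.0 m
Step 2: Wi/Wf = 110191 / 63491 = 1.735537
Step 3: ln(1.735537) = 0.551317
Step 4: R = 3553275.0 * 0.551317 = 1958981.1 m = 1959.0 km

1959.0


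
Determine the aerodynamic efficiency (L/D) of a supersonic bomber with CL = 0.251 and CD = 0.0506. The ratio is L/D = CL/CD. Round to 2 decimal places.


Step 1: L/D = CL / CD = 0.251 / 0.0506
Step 2: L/D = 4.96

4.96


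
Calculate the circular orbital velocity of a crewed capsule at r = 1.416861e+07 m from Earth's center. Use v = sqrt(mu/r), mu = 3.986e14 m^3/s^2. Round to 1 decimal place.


Step 1: mu / r = 3.986e14 / 1.416861e+07 = 28132611.4559
Step 2: v = sqrt(28132611.4559) = 5304.0 m/s

5304.0


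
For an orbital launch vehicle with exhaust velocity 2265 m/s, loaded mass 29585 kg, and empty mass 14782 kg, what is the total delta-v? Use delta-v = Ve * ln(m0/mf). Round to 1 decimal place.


Step 1: Mass ratio m0/mf = 29585 / 14782 = 2.001421
Step 2: ln(2.001421) = 0.693857
Step 3: delta-v = 2265 * 0.693857 = 1571.6 m/s

1571.6


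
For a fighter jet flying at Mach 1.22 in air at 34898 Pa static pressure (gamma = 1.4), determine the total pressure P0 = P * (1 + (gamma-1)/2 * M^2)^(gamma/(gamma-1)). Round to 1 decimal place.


Step 1: (gamma-1)/2 * M^2 = 0.2 * 1.4884 = 0.29768
Step 2: 1 + 0.29768 = 1.29768
Step 3: Exponent gamma/(gamma-1) = 3.5
Step 4: P0 = 34898 * 1.29768^3.5 = 86873.5 Pa

86873.5


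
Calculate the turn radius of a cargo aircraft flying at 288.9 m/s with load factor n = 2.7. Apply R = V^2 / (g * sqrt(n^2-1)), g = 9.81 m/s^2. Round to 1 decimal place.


Step 1: V^2 = 288.9^2 = 83463.21
Step 2: n^2 - 1 = 2.7^2 - 1 = 6.29
Step 3: sqrt(6.29) = 2.507987
Step 4: R = 83463.21 / (9.81 * 2.507987) = 3392.4 m

3392.4


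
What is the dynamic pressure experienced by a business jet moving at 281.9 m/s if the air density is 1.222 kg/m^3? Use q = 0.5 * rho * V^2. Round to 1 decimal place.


Step 1: V^2 = 281.9^2 = 79467.61
Step 2: q = 0.5 * 1.222 * 79467.61
Step 3: q = 48554.7 Pa

48554.7


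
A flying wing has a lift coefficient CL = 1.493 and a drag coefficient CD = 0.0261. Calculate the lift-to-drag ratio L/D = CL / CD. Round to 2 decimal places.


Step 1: L/D = CL / CD = 1.493 / 0.0261
Step 2: L/D = 57.20

57.20


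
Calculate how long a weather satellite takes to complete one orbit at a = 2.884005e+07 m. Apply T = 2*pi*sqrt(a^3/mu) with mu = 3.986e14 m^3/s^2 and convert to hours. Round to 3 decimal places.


Step 1: a^3 / mu = 2.398767e+22 / 3.986e14 = 6.017980e+07
Step 2: sqrt(6.017980e+07) = 7757.564 s
Step 3: T = 2*pi * 7757.564 = 48742.21 s
Step 4: T in hours = 48742.21 / 3600 = 13.540 hours

13.540


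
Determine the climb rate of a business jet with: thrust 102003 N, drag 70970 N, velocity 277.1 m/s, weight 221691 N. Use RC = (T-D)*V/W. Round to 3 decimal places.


Step 1: Excess thrust = T - D = 102003 - 70970 = 31033 N
Step 2: Excess power = 31033 * 277.1 = 8599244.3 W
Step 3: RC = 8599244.3 / 221691 = 38.789 m/s

38.789


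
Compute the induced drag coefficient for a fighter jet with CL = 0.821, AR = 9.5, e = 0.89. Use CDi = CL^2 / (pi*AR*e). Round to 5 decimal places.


Step 1: CL^2 = 0.821^2 = 0.674041
Step 2: pi * AR * e = 3.14159 * 9.5 * 0.89 = 26.562166
Step 3: CDi = 0.674041 / 26.562166 = 0.02538

0.02538


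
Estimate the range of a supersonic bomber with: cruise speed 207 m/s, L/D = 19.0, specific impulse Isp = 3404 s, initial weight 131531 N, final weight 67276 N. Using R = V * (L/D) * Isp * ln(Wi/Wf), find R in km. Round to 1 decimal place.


Step 1: Coefficient = V * (L/D) * Isp = 207 * 19.0 * 3404 = 13387932.0 m
Step 2: Wi/Wf = 131531 / 67276 = 1.955095
Step 3: ln(1.955095) = 0.670439
Step 4: R = 13387932.0 * 0.670439 = 8975791.8 m = 8975.8 km

8975.8


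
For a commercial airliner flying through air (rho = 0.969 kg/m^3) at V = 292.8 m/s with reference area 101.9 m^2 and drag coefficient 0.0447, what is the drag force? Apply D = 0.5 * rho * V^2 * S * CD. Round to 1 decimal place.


Step 1: Dynamic pressure q = 0.5 * 0.969 * 292.8^2 = 41537.0765 Pa
Step 2: Drag D = q * S * CD = 41537.0765 * 101.9 * 0.0447
Step 3: D = 189198.5 N

189198.5


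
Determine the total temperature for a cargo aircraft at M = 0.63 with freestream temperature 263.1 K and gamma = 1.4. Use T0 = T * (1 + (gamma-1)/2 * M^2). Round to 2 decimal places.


Step 1: (gamma-1)/2 = 0.2
Step 2: M^2 = 0.3969
Step 3: 1 + 0.2 * 0.3969 = 1.07938
Step 4: T0 = 263.1 * 1.07938 = 283.98 K

283.98


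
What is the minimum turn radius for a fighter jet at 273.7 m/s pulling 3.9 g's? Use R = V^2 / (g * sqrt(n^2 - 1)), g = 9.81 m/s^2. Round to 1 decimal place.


Step 1: V^2 = 273.7^2 = 74911.69
Step 2: n^2 - 1 = 3.9^2 - 1 = 14.21
Step 3: sqrt(14.21) = 3.769615
Step 4: R = 74911.69 / (9.81 * 3.769615) = 2025.7 m

2025.7


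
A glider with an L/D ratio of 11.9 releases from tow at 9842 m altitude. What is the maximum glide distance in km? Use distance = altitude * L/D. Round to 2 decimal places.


Step 1: Glide distance = altitude * L/D = 9842 * 11.9 = 117119.8 m
Step 2: Convert to km: 117119.8 / 1000 = 117.12 km

117.12


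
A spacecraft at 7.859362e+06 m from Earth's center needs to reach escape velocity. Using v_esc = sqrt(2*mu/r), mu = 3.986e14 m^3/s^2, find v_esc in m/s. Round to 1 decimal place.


Step 1: 2*mu/r = 2 * 3.986e14 / 7.859362e+06 = 101433169.7662
Step 2: v_esc = sqrt(101433169.7662) = 10071.4 m/s

10071.4


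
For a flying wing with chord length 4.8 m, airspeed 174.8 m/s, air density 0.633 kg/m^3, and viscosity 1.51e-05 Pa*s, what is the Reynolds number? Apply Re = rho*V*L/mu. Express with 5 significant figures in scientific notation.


Step 1: Numerator = rho * V * L = 0.633 * 174.8 * 4.8 = 531.11232
Step 2: Re = 531.11232 / 1.51e-05
Step 3: Re = 3.5173e+07

3.5173e+07


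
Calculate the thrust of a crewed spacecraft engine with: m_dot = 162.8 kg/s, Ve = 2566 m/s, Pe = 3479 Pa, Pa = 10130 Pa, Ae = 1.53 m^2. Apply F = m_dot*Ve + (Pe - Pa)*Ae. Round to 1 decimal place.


Step 1: Momentum thrust = m_dot * Ve = 162.8 * 2566 = 417744.8 N
Step 2: Pressure thrust = (Pe - Pa) * Ae = (3479 - 10130) * 1.53 = -10176.03 N
Step 3: Total thrust F = 417744.8 + -10176.03 = 407568.8 N

407568.8


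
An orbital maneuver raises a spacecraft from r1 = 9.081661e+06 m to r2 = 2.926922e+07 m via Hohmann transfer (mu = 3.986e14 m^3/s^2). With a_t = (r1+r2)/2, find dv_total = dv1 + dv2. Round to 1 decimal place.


Step 1: Transfer semi-major axis a_t = (9.081661e+06 + 2.926922e+07) / 2 = 1.917544e+07 m
Step 2: v1 (circular at r1) = sqrt(mu/r1) = 6625.0 m/s
Step 3: v_t1 = sqrt(mu*(2/r1 - 1/a_t)) = 8185.0 m/s
Step 4: dv1 = |8185.0 - 6625.0| = 1560.0 m/s
Step 5: v2 (circular at r2) = 3690.31 m/s, v_t2 = 2539.65 m/s
Step 6: dv2 = |3690.31 - 2539.65| = 1150.67 m/s
Step 7: Total delta-v = 1560.0 + 1150.67 = 2710.7 m/s

2710.7
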